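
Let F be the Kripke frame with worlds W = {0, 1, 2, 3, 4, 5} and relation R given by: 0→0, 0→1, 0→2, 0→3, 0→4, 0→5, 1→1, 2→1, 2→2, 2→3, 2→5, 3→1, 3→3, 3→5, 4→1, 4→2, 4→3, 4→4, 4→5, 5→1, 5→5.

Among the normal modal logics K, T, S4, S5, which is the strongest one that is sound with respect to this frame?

S4

Reflexive (axiom T): yes — every world is R-related to itself.
Transitive (axiom 4): yes — every two-step R-path is closed by a direct edge.
Euclidean (axiom 5): no — 0 R 1 and 0 R 2, but not 1 R 2.
So F validates K, T, S4; S5 would additionally require R to be Euclidean. The strongest is S4.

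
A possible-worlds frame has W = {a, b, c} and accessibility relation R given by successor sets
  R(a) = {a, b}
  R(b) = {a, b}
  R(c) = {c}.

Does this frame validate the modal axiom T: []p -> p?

Axiom T corresponds to the accessibility relation being reflexive.
Reflexive: yes — every world is R-related to itself.

Yes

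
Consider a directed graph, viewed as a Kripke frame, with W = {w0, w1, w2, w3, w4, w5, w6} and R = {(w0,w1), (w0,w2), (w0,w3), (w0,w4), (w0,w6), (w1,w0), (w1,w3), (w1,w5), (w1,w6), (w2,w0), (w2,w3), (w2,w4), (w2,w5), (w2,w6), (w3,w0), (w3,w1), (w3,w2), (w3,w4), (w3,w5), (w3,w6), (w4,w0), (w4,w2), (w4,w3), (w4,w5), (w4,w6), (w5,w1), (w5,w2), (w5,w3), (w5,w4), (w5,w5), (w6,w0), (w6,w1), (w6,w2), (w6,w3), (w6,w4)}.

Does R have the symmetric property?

Symmetric: yes — every pair in R has its reverse in R.

Yes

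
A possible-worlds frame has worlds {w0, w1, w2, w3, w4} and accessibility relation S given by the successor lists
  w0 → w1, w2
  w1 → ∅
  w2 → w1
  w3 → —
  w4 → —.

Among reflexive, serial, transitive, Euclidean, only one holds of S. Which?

transitive

Reflexive: no — w0 is not related to itself.
Serial: no — w1 has no S-successor.
Transitive: yes — every two-step S-path is closed by a direct edge.
Euclidean: no — w0 S w1 and w0 S w2, but not w1 S w2.
Only transitive holds.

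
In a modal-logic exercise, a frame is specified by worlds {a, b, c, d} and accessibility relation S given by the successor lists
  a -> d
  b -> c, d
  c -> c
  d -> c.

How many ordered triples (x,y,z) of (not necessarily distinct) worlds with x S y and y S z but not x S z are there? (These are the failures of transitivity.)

Enumerating: (a,d,c).

1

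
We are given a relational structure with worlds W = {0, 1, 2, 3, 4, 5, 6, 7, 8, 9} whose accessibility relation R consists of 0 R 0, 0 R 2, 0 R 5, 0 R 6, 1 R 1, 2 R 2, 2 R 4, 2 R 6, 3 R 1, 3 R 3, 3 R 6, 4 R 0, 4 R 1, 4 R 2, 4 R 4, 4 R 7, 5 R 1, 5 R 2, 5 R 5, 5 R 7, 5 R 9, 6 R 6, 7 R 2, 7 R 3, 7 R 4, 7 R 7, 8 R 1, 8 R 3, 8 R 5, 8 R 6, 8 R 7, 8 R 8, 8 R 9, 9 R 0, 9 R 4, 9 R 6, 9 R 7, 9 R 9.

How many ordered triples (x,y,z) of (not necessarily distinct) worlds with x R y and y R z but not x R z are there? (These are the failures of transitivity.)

Enumerating: (0,2,4), (0,5,1), (0,5,7), (0,5,9), (2,4,0), (2,4,1), (2,4,7), (4,0,5), (4,0,6), (4,2,6), (4,7,3), (5,2,4), … and 22 more.
Total: 34.

34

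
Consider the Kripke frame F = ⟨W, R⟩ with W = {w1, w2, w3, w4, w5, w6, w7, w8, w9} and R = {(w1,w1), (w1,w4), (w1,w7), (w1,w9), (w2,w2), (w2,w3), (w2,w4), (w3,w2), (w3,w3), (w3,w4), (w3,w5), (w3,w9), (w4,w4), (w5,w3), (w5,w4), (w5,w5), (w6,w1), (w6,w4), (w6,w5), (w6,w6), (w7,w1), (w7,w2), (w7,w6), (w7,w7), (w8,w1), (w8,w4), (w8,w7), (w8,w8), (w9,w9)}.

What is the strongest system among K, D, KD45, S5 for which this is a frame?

Serial (axiom D): yes — every world has a successor (e.g. w1 R w1).
Euclidean (axiom 5): no — w1 R w4 and w1 R w7, but not w4 R w7.
Transitive (axiom 4): no — w1 R w7 and w7 R w2, but not w1 R w2.
Reflexive (axiom T): yes — every world is R-related to itself.
So F validates K, D; KD45 would additionally require R to be Euclidean and transitive. The strongest is D.

D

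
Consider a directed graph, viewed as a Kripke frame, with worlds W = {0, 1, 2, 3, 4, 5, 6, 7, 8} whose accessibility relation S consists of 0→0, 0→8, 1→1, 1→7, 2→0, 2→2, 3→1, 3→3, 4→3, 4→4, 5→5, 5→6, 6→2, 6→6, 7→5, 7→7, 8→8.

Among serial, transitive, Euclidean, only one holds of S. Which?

Serial: yes — every world has a successor (e.g. 0 S 0).
Transitive: no — 1 S 7 and 7 S 5, but not 1 S 5.
Euclidean: no — 0 S 8 and 0 S 0, but not 8 S 0.
Only serial holds.

serial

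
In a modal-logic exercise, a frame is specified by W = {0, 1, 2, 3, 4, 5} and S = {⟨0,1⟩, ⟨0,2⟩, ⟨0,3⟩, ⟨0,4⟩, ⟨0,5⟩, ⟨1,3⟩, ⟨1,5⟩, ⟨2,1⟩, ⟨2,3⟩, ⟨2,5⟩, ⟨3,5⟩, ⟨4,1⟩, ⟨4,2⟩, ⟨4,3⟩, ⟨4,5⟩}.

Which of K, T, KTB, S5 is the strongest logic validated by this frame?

Reflexive (axiom T): no — 0 is not related to itself.
Symmetric (axiom B): no — 0 S 1 but not 1 S 0.
Euclidean (axiom 5): no — 0 S 1 and 0 S 2, but not 1 S 2.
So F validates K; T would additionally require S to be reflexive. The strongest is K.

K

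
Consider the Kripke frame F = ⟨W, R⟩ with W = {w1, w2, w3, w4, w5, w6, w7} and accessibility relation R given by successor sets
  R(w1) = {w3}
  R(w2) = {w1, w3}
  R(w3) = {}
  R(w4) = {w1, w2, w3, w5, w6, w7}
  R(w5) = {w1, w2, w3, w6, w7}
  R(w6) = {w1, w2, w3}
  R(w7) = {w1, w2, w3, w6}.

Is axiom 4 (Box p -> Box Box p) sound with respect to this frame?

Axiom 4 corresponds to the accessibility relation being transitive.
Transitive: yes — every two-step R-path is closed by a direct edge.

Yes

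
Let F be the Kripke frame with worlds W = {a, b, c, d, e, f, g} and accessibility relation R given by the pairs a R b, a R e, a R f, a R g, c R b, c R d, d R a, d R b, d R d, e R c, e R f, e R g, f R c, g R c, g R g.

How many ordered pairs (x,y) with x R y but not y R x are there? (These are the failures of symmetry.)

13

Enumerating: (a,b), (a,e), (a,f), (a,g), (c,b), (c,d), (d,a), (d,b), (e,c), (e,f), (e,g), (f,c), (g,c).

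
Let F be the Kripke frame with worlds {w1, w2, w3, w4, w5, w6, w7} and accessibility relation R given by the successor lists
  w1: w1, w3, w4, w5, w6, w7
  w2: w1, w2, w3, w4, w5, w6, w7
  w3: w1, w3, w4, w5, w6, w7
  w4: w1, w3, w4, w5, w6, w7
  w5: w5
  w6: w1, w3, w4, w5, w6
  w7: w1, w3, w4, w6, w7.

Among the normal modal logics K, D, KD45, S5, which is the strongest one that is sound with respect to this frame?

D

Serial (axiom D): yes — every world has a successor (e.g. w1 R w1).
Euclidean (axiom 5): no — w1 R w5 and w1 R w3, but not w5 R w3.
Transitive (axiom 4): no — w6 R w1 and w1 R w7, but not w6 R w7.
Reflexive (axiom T): yes — every world is R-related to itself.
So F validates K, D; KD45 would additionally require R to be Euclidean and transitive. The strongest is D.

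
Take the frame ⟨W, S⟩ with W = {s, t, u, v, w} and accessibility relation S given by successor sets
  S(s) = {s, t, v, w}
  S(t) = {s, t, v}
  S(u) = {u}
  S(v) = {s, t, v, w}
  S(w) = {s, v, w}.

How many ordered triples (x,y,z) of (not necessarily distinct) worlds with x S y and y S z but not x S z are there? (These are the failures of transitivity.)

4

Enumerating: (t,s,w), (t,v,w), (w,s,t), (w,v,t).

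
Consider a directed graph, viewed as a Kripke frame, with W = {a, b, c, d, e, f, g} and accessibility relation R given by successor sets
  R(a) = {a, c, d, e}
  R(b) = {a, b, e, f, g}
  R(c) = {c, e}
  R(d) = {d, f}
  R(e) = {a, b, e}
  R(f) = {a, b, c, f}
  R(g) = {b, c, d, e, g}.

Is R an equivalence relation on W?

Reflexive: yes — every world is R-related to itself.
Symmetric: no — a R c but not c R a.
Transitive: no — a R d and d R f, but not a R f.
So R is not an equivalence relation.

No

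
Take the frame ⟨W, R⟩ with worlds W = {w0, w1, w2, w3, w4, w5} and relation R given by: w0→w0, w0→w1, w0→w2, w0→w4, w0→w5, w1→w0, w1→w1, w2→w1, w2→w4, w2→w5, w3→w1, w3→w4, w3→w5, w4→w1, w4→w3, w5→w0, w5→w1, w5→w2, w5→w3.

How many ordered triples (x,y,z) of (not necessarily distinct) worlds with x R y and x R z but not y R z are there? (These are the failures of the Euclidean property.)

34

Enumerating: (w0,w1,w2), (w0,w1,w4), (w0,w1,w5), (w0,w2,w0), (w0,w2,w2), (w0,w4,w0), (w0,w4,w2), (w0,w4,w4), (w0,w4,w5), (w0,w5,w4), (w0,w5,w5), (w2,w1,w4), … and 22 more.
Total: 34.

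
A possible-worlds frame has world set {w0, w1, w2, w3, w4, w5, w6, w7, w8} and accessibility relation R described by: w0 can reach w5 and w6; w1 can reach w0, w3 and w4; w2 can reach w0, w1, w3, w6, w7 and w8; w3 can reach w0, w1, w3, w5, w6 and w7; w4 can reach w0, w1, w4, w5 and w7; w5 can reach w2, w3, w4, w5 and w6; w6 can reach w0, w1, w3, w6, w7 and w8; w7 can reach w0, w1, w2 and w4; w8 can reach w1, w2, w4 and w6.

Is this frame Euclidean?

Euclidean: no — w0 R w6 and w0 R w5, but not w6 R w5.

No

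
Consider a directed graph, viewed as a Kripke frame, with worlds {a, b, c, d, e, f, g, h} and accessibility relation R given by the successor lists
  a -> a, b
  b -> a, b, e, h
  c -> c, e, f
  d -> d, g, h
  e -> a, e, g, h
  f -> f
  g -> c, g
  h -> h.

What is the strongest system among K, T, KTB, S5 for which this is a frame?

Reflexive (axiom T): yes — every world is R-related to itself.
Symmetric (axiom B): no — b R e but not e R b.
Euclidean (axiom 5): no — b R a and b R e, but not a R e.
So F validates K, T; KTB would additionally require R to be symmetric. The strongest is T.

T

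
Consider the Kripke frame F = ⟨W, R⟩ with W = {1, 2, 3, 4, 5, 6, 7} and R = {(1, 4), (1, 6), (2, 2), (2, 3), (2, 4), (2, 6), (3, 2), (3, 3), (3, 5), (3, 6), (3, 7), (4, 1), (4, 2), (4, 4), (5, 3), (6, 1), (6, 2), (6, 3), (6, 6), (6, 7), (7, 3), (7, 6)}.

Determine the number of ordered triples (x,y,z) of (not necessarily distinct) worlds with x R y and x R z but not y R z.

29

Enumerating: (1,4,6), (1,6,4), (2,3,4), (2,4,3), (2,4,6), (2,6,4), (3,2,5), (3,2,7), (3,5,2), (3,5,5), (3,5,6), (3,5,7), … and 17 more.
Total: 29.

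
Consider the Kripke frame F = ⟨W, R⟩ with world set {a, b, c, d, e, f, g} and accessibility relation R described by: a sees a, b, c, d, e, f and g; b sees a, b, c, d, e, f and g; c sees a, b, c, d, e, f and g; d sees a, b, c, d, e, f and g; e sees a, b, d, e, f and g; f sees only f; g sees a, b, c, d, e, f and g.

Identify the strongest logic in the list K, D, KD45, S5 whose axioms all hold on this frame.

D

Serial (axiom D): yes — every world has a successor (e.g. a R a).
Euclidean (axiom 5): no — a R e and a R c, but not e R c.
Transitive (axiom 4): no — e R a and a R c, but not e R c.
Reflexive (axiom T): yes — every world is R-related to itself.
So F validates K, D; KD45 would additionally require R to be Euclidean and transitive. The strongest is D.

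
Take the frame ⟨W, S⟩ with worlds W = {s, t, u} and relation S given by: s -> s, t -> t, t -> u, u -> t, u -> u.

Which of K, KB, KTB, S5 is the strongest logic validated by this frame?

Symmetric (axiom B): yes — every pair in S has its reverse in S.
Reflexive (axiom T): yes — every world is S-related to itself.
Euclidean (axiom 5): yes — any two successors of a common world are S-related.
So F validates K, KB, KTB, S5. The strongest is S5.

S5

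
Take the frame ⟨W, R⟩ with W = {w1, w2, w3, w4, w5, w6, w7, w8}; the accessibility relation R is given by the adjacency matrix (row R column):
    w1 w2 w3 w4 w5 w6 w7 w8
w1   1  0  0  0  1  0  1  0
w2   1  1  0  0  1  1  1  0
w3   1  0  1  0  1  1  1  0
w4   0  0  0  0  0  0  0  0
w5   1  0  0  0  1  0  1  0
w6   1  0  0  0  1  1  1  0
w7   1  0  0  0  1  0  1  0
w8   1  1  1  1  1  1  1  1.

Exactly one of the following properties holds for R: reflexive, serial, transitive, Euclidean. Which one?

Reflexive: no — w4 is not related to itself.
Serial: no — w4 has no R-successor.
Transitive: yes — every two-step R-path is closed by a direct edge.
Euclidean: no — w2 R w1 and w2 R w6, but not w1 R w6.
Only transitive holds.

transitive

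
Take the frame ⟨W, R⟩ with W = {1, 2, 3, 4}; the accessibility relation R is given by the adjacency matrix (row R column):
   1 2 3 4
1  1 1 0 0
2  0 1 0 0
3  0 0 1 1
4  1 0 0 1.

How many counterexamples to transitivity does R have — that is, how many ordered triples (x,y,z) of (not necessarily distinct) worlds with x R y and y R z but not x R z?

Enumerating: (3,4,1), (4,1,2).

2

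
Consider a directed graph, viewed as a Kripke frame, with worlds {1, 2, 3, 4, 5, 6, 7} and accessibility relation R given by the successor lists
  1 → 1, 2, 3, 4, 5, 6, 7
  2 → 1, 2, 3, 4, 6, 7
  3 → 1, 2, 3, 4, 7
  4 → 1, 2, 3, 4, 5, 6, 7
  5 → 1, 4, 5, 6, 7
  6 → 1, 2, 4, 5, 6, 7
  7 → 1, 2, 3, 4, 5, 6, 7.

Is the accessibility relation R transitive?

No

Transitive: no — 2 R 1 and 1 R 5, but not 2 R 5.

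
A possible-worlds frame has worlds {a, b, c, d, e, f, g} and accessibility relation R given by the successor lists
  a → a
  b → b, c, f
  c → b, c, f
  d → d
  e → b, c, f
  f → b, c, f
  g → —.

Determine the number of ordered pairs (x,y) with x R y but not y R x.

3

Enumerating: (e,b), (e,c), (e,f).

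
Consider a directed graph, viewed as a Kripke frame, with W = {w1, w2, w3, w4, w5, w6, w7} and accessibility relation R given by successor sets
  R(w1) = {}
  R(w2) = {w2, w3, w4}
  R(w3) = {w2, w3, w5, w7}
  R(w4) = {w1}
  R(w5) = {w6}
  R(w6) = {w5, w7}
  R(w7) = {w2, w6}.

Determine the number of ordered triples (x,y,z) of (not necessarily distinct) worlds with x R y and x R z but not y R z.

Enumerating: (w2,w3,w4), (w2,w4,w2), (w2,w4,w3), (w2,w4,w4), (w3,w2,w5), (w3,w2,w7), (w3,w5,w2), (w3,w5,w3), (w3,w5,w5), (w3,w5,w7), (w3,w7,w3), (w3,w7,w5), … and 10 more.
Total: 22.

22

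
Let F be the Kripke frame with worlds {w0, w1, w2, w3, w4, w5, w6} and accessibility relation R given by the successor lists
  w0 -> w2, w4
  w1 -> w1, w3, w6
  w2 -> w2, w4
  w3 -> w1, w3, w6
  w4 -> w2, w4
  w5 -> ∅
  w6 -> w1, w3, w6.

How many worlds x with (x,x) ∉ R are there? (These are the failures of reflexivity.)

2

Enumerating: w0, w5.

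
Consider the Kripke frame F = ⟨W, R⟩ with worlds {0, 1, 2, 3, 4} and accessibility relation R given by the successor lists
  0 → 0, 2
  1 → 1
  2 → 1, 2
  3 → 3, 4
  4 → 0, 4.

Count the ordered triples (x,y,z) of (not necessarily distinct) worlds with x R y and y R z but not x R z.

Enumerating: (0,2,1), (3,4,0), (4,0,2).

3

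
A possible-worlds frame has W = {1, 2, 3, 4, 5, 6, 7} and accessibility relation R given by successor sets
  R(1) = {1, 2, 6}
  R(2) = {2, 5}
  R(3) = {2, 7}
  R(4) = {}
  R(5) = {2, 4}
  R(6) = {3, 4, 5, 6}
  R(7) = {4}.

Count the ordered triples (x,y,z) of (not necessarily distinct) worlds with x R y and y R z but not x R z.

11

Enumerating: (1,2,5), (1,6,3), (1,6,4), (1,6,5), (2,5,4), (3,2,5), (3,7,4), (5,2,5), (6,3,2), (6,3,7), (6,5,2).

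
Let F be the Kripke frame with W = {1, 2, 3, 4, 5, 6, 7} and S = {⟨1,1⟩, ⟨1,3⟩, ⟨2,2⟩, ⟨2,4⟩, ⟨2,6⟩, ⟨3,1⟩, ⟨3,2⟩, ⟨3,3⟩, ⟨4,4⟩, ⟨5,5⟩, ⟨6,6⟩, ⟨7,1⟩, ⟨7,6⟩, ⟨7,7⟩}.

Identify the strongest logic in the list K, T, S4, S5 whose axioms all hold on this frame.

T

Reflexive (axiom T): yes — every world is S-related to itself.
Transitive (axiom 4): no — 1 S 3 and 3 S 2, but not 1 S 2.
Euclidean (axiom 5): no — 2 S 4 and 2 S 6, but not 4 S 6.
So F validates K, T; S4 would additionally require S to be transitive. The strongest is T.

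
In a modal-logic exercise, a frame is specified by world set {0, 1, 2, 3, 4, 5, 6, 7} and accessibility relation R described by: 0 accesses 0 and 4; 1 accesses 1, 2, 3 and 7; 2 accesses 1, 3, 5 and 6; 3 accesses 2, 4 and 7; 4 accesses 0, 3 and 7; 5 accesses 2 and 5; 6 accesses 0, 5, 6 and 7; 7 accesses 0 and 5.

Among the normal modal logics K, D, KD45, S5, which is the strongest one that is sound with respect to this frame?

D

Serial (axiom D): yes — every world has a successor (e.g. 0 R 0).
Euclidean (axiom 5): no — 1 R 2 and 1 R 7, but not 2 R 7.
Transitive (axiom 4): no — 0 R 4 and 4 R 3, but not 0 R 3.
Reflexive (axiom T): no — 2 is not related to itself.
So F validates K, D; KD45 would additionally require R to be Euclidean and transitive. The strongest is D.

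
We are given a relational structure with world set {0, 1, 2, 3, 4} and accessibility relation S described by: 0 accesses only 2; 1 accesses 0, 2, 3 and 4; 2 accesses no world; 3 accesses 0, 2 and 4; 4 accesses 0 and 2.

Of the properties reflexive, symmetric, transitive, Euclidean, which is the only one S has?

transitive

Reflexive: no — 0 is not related to itself.
Symmetric: no — 0 S 2 but not 2 S 0.
Transitive: yes — every two-step S-path is closed by a direct edge.
Euclidean: no — 1 S 0 and 1 S 3, but not 0 S 3.
Only transitive holds.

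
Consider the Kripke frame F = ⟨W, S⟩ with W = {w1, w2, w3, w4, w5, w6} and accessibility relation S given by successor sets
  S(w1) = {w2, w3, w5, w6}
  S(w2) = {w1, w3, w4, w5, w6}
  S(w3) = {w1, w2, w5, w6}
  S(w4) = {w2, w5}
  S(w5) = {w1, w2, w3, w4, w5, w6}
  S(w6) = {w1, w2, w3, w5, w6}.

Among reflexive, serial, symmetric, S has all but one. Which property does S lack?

Reflexive: no — w1 is not related to itself.
Serial: yes — every world has a successor (e.g. w1 S w2).
Symmetric: yes — every pair in S has its reverse in S.
Only reflexive fails.

reflexive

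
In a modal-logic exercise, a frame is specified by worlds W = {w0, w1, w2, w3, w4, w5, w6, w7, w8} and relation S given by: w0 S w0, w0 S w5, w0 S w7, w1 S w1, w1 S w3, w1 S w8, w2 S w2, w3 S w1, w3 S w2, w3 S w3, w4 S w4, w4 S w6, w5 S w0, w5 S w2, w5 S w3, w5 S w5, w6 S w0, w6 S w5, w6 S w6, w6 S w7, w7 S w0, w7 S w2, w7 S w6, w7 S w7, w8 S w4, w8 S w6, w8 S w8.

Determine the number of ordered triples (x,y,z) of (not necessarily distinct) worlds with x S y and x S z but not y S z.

29

Enumerating: (w0,w5,w7), (w0,w7,w5), (w1,w3,w8), (w1,w8,w1), (w1,w8,w3), (w3,w1,w2), (w3,w2,w1), (w3,w2,w3), (w4,w6,w4), (w5,w0,w2), (w5,w0,w3), (w5,w2,w0), … and 17 more.
Total: 29.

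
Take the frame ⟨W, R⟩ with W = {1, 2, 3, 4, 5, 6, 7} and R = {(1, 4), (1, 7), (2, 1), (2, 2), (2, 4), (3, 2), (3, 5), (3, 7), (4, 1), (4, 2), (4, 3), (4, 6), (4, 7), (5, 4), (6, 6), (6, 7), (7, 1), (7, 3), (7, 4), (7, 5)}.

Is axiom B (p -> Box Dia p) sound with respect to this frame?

Axiom B corresponds to the accessibility relation being symmetric.
Symmetric: no — 2 R 1 but not 1 R 2.

No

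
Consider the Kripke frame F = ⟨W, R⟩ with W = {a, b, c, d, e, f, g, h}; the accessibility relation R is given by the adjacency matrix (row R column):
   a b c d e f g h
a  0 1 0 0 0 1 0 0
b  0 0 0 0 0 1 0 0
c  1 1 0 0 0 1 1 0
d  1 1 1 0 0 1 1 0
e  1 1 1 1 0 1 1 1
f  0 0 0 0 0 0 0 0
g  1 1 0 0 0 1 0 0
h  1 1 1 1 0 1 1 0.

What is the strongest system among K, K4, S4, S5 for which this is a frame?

Transitive (axiom 4): yes — every two-step R-path is closed by a direct edge.
Reflexive (axiom T): no — a is not related to itself.
Euclidean (axiom 5): no — a R f and a R b, but not f R b.
So F validates K, K4; S4 would additionally require R to be reflexive. The strongest is K4.

K4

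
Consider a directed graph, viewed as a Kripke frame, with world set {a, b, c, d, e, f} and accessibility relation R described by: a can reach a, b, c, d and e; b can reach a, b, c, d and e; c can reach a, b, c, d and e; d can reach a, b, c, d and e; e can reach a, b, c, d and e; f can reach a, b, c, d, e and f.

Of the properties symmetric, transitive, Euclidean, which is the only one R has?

Symmetric: no — f R a but not a R f.
Transitive: yes — every two-step R-path is closed by a direct edge.
Euclidean: no — f R a and f R f, but not a R f.
Only transitive holds.

transitive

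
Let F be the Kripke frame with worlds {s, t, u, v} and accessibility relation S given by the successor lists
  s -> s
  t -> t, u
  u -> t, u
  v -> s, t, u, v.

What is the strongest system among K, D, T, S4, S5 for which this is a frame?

Serial (axiom D): yes — every world has a successor (e.g. s S s).
Reflexive (axiom T): yes — every world is S-related to itself.
Transitive (axiom 4): yes — every two-step S-path is closed by a direct edge.
Euclidean (axiom 5): no — v S s and v S t, but not s S t.
So F validates K, D, T, S4; S5 would additionally require S to be Euclidean. The strongest is S4.

S4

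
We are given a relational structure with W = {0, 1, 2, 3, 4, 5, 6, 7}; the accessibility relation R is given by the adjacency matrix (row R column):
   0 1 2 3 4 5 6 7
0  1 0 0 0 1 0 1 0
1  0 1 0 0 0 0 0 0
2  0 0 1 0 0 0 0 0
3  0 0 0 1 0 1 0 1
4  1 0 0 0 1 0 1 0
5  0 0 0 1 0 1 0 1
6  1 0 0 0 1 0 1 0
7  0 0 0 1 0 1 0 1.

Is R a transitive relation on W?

Yes

Transitive: yes — every two-step R-path is closed by a direct edge.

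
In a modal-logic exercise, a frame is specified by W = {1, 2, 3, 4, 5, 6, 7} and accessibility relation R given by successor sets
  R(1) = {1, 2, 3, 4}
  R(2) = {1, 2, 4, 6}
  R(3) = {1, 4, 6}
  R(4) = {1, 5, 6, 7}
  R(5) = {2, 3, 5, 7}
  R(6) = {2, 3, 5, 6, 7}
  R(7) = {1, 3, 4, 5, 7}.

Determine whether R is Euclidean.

No

Euclidean: no — 1 R 2 and 1 R 3, but not 2 R 3.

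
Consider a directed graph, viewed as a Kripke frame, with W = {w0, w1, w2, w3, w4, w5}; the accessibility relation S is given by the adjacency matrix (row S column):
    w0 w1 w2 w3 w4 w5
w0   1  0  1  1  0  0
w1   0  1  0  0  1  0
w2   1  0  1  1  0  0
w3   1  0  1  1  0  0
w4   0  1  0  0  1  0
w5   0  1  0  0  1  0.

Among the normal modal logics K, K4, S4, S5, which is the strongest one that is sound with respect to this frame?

K4

Transitive (axiom 4): yes — every two-step S-path is closed by a direct edge.
Reflexive (axiom T): no — w5 is not related to itself.
Euclidean (axiom 5): yes — any two successors of a common world are S-related.
So F validates K, K4; S4 would additionally require S to be reflexive. The strongest is K4.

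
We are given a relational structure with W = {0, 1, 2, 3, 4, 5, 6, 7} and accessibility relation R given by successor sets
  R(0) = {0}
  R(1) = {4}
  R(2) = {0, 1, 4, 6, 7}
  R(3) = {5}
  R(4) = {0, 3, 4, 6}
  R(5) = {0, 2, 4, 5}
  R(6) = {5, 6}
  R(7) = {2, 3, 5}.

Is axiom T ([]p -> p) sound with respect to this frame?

No

The schema T characterises exactly the reflexive frames.
Reflexive: no — 1 is not related to itself.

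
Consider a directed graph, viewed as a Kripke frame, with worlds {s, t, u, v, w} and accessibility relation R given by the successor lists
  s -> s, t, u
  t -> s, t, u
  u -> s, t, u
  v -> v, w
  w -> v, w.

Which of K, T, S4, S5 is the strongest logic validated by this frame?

S5

Reflexive (axiom T): yes — every world is R-related to itself.
Transitive (axiom 4): yes — every two-step R-path is closed by a direct edge.
Euclidean (axiom 5): yes — any two successors of a common world are R-related.
So F validates K, T, S4, S5. The strongest is S5.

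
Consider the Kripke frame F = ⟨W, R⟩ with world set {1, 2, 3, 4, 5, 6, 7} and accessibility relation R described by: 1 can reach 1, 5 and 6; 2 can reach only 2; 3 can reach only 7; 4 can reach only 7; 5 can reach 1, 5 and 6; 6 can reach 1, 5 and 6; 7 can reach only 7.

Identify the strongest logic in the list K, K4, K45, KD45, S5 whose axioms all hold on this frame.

KD45

Transitive (axiom 4): yes — every two-step R-path is closed by a direct edge.
Euclidean (axiom 5): yes — any two successors of a common world are R-related.
Serial (axiom D): yes — every world has a successor (e.g. 1 R 1).
Reflexive (axiom T): no — 3 is not related to itself.
So F validates K, K4, K45, KD45; S5 would additionally require R to be reflexive. The strongest is KD45.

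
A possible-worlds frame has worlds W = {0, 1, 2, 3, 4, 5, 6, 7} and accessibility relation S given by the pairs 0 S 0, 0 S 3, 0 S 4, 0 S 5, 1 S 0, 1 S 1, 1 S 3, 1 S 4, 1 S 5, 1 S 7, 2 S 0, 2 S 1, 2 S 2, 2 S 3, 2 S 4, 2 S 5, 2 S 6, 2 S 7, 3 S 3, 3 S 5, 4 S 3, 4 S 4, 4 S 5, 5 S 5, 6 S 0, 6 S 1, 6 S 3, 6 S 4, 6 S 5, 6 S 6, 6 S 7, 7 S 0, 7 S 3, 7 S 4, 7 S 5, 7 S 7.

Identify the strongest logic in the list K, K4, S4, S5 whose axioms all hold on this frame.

S4

Transitive (axiom 4): yes — every two-step S-path is closed by a direct edge.
Reflexive (axiom T): yes — every world is S-related to itself.
Euclidean (axiom 5): no — 0 S 3 and 0 S 4, but not 3 S 4.
So F validates K, K4, S4; S5 would additionally require S to be Euclidean. The strongest is S4.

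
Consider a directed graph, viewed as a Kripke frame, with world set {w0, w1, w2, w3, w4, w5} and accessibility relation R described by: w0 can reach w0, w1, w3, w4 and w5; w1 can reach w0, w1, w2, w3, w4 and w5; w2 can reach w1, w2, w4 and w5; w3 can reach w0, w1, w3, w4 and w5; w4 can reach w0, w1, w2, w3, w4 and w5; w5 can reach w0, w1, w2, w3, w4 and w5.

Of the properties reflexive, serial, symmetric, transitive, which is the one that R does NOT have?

transitive

Reflexive: yes — every world is R-related to itself.
Serial: yes — every world has a successor (e.g. w0 R w0).
Symmetric: yes — every pair in R has its reverse in R.
Transitive: no — w0 R w1 and w1 R w2, but not w0 R w2.
Only transitive fails.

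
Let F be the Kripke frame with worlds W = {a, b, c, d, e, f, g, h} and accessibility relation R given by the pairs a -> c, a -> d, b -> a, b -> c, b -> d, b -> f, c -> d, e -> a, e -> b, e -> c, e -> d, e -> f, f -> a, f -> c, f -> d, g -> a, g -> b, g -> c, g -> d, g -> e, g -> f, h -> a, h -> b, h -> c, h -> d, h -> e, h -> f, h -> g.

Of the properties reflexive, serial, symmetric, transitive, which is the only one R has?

transitive

Reflexive: no — a is not related to itself.
Serial: no — d has no R-successor.
Symmetric: no — a R c but not c R a.
Transitive: yes — every two-step R-path is closed by a direct edge.
Only transitive holds.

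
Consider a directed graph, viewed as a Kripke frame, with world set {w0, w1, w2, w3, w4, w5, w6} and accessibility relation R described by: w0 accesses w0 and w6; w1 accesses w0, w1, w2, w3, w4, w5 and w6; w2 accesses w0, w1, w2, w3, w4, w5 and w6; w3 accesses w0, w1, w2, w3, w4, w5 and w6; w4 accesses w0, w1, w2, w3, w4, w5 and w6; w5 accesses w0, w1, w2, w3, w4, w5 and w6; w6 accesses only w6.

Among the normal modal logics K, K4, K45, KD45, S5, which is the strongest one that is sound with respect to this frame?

K4

Transitive (axiom 4): yes — every two-step R-path is closed by a direct edge.
Euclidean (axiom 5): no — w1 R w0 and w1 R w2, but not w0 R w2.
Serial (axiom D): yes — every world has a successor (e.g. w0 R w0).
Reflexive (axiom T): yes — every world is R-related to itself.
So F validates K, K4; K45 would additionally require R to be Euclidean. The strongest is K4.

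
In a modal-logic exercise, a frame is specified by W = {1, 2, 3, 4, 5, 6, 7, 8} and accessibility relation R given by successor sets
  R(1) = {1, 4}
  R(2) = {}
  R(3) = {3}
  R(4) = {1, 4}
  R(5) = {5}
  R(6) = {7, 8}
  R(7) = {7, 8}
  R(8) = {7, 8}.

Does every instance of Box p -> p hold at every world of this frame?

The schema T characterises exactly the reflexive frames.
Reflexive: no — 2 is not related to itself.

No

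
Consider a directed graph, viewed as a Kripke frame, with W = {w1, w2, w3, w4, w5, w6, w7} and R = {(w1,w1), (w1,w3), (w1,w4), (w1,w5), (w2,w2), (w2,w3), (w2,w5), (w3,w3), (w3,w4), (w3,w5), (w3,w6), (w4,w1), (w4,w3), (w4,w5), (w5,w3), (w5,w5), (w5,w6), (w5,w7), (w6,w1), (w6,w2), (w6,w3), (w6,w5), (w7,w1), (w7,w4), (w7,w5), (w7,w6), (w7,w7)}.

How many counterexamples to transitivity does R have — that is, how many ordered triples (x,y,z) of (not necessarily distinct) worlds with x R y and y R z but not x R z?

31

Enumerating: (w1,w3,w6), (w1,w5,w6), (w1,w5,w7), (w2,w3,w4), (w2,w3,w6), (w2,w5,w6), (w2,w5,w7), (w3,w4,w1), (w3,w5,w7), (w3,w6,w1), (w3,w6,w2), (w4,w1,w4), … and 19 more.
Total: 31.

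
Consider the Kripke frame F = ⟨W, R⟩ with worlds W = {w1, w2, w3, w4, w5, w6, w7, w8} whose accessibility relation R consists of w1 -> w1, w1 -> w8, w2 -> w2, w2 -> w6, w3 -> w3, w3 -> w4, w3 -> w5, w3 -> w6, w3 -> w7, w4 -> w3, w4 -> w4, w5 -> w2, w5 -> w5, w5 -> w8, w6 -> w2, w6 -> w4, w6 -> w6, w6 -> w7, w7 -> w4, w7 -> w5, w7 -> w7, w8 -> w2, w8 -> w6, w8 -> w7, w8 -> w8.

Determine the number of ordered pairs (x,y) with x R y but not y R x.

13

Enumerating: (w1,w8), (w3,w5), (w3,w6), (w3,w7), (w5,w2), (w5,w8), (w6,w4), (w6,w7), (w7,w4), (w7,w5), (w8,w2), (w8,w6), (w8,w7).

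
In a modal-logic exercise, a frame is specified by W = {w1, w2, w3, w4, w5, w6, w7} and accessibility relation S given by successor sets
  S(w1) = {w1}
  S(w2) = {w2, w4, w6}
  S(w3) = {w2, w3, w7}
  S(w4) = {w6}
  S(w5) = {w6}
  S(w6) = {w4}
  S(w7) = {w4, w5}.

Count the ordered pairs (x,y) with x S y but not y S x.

7

Enumerating: (w2,w4), (w2,w6), (w3,w2), (w3,w7), (w5,w6), (w7,w4), (w7,w5).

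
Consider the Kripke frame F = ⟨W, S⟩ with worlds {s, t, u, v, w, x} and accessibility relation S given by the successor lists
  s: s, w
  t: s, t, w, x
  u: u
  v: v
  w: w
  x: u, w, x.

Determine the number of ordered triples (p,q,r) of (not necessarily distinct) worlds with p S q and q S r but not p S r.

Enumerating: (t,x,u).

1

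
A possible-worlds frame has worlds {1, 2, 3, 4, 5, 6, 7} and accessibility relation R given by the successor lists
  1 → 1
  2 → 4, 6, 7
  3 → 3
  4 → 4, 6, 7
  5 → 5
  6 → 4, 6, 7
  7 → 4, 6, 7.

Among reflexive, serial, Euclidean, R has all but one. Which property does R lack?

reflexive

Reflexive: no — 2 is not related to itself.
Serial: yes — every world has a successor (e.g. 1 R 1).
Euclidean: yes — any two successors of a common world are R-related.
Only reflexive fails.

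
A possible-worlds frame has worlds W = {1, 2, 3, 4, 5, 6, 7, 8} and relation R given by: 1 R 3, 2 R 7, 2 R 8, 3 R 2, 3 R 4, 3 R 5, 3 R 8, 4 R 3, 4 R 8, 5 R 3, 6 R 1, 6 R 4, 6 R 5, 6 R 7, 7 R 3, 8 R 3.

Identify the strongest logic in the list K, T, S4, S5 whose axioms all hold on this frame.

K

Reflexive (axiom T): no — 1 is not related to itself.
Transitive (axiom 4): no — 1 R 3 and 3 R 2, but not 1 R 2.
Euclidean (axiom 5): no — 2 R 7 and 2 R 8, but not 7 R 8.
So F validates K; T would additionally require R to be reflexive. The strongest is K.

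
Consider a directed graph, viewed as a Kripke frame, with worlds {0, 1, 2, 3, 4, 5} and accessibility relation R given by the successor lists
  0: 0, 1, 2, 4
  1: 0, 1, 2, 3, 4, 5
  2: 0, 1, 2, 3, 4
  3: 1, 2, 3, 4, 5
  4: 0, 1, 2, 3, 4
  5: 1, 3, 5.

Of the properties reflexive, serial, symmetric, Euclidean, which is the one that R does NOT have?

Reflexive: yes — every world is R-related to itself.
Serial: yes — every world has a successor (e.g. 0 R 0).
Symmetric: yes — every pair in R has its reverse in R.
Euclidean: no — 1 R 0 and 1 R 3, but not 0 R 3.
Only Euclidean fails.

Euclidean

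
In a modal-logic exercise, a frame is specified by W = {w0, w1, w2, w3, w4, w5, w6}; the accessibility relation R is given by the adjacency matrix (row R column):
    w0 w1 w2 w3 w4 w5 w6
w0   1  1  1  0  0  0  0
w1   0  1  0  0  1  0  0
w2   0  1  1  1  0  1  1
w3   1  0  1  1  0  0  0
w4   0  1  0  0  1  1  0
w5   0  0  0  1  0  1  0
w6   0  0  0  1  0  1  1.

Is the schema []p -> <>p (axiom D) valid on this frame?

By correspondence theory, D is valid on a frame iff R is serial.
Serial: yes — every world has a successor (e.g. w0 R w0).

Yes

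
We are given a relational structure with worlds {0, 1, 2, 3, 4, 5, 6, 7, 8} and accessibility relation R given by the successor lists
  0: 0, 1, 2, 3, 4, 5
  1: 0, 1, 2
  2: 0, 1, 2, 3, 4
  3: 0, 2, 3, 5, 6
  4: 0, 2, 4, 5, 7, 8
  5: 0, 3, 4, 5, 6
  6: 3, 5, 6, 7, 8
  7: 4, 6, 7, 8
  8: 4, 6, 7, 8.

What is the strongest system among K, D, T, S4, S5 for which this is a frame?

T

Serial (axiom D): yes — every world has a successor (e.g. 0 R 0).
Reflexive (axiom T): yes — every world is R-related to itself.
Transitive (axiom 4): no — 0 R 3 and 3 R 6, but not 0 R 6.
Euclidean (axiom 5): no — 0 R 1 and 0 R 3, but not 1 R 3.
So F validates K, D, T; S4 would additionally require R to be transitive. The strongest is T.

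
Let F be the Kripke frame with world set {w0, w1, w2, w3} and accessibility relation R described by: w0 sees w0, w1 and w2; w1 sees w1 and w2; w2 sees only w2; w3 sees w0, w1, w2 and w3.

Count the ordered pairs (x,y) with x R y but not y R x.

Enumerating: (w0,w1), (w0,w2), (w1,w2), (w3,w0), (w3,w1), (w3,w2).

6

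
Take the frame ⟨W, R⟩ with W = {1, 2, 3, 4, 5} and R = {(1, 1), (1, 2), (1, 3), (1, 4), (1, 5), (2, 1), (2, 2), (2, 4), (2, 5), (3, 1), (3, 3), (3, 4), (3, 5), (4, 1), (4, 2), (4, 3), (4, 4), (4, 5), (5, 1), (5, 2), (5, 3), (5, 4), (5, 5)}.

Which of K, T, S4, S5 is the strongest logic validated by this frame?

Reflexive (axiom T): yes — every world is R-related to itself.
Transitive (axiom 4): no — 2 R 1 and 1 R 3, but not 2 R 3.
Euclidean (axiom 5): no — 1 R 2 and 1 R 3, but not 2 R 3.
So F validates K, T; S4 would additionally require R to be transitive. The strongest is T.

T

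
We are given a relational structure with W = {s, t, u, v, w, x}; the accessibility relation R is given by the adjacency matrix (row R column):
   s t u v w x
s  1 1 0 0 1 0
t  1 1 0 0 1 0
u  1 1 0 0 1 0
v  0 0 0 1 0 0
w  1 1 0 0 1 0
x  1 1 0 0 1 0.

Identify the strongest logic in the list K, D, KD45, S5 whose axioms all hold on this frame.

KD45

Serial (axiom D): yes — every world has a successor (e.g. s R s).
Euclidean (axiom 5): yes — any two successors of a common world are R-related.
Transitive (axiom 4): yes — every two-step R-path is closed by a direct edge.
Reflexive (axiom T): no — u is not related to itself.
So F validates K, D, KD45; S5 would additionally require R to be reflexive. The strongest is KD45.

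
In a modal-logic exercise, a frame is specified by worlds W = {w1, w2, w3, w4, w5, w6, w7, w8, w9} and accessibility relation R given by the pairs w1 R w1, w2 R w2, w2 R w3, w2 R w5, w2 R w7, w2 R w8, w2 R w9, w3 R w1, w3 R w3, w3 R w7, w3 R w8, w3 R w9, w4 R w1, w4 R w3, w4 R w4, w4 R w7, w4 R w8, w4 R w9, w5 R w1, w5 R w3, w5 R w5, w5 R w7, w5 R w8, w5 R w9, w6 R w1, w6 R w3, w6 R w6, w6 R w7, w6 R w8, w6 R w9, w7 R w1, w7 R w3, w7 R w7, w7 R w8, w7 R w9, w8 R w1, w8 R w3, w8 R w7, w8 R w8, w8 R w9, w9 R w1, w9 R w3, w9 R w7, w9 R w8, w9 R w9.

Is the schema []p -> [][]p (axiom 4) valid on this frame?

No

By correspondence theory, 4 is valid on a frame iff R is transitive.
Transitive: no — w2 R w3 and w3 R w1, but not w2 R w1.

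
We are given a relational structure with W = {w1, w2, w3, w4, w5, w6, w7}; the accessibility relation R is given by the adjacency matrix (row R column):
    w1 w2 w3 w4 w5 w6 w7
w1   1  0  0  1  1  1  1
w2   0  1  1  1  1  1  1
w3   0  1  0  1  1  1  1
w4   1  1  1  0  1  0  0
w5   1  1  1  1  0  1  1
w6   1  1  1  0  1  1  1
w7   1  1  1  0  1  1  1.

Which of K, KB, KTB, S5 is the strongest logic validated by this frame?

KB

Symmetric (axiom B): yes — every pair in R has its reverse in R.
Reflexive (axiom T): no — w3 is not related to itself.
Euclidean (axiom 5): no — w1 R w4 and w1 R w6, but not w4 R w6.
So F validates K, KB; KTB would additionally require R to be reflexive. The strongest is KB.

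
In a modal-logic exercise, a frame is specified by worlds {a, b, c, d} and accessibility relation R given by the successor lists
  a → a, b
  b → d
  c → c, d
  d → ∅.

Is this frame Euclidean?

Euclidean: no — a R b and a R a, but not b R a.

No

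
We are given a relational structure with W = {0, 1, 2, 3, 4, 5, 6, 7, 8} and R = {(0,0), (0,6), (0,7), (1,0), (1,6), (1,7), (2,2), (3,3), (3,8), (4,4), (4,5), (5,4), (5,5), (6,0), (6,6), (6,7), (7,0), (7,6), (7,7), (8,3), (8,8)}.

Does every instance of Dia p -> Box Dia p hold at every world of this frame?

By correspondence theory, 5 is valid on a frame iff R is Euclidean.
Euclidean: yes — any two successors of a common world are R-related.

Yes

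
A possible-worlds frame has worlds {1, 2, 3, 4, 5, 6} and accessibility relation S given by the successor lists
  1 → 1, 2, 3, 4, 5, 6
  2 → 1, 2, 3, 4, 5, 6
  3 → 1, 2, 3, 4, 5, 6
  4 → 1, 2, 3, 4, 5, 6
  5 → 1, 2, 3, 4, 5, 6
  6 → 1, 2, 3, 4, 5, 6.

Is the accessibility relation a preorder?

Yes

Reflexive: yes — every world is S-related to itself.
Transitive: yes — every two-step S-path is closed by a direct edge.
So S is a preorder.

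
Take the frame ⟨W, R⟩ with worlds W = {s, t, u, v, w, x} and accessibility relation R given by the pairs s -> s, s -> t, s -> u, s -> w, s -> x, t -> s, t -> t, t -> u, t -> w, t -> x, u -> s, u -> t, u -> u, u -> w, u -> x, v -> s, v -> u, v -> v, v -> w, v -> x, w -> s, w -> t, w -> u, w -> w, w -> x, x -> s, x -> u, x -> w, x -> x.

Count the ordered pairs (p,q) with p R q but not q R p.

Enumerating: (t,x), (v,s), (v,u), (v,w), (v,x).

5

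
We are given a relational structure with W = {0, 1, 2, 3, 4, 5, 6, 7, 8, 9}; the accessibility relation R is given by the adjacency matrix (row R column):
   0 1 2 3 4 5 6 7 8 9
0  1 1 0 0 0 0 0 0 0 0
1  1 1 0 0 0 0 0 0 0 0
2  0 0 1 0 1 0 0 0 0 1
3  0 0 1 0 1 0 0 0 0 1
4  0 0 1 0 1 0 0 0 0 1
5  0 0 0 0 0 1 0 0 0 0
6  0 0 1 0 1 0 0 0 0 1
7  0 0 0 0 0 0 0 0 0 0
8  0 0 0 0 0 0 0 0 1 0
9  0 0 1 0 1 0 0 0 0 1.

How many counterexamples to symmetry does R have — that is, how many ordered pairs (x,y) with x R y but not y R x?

6

Enumerating: (3,2), (3,4), (3,9), (6,2), (6,4), (6,9).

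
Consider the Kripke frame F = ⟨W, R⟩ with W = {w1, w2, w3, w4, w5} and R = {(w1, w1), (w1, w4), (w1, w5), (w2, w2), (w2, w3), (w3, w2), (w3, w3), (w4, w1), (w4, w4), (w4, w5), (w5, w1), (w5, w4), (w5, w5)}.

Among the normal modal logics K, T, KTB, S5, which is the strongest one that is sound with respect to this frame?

S5

Reflexive (axiom T): yes — every world is R-related to itself.
Symmetric (axiom B): yes — every pair in R has its reverse in R.
Euclidean (axiom 5): yes — any two successors of a common world are R-related.
So F validates K, T, KTB, S5. The strongest is S5.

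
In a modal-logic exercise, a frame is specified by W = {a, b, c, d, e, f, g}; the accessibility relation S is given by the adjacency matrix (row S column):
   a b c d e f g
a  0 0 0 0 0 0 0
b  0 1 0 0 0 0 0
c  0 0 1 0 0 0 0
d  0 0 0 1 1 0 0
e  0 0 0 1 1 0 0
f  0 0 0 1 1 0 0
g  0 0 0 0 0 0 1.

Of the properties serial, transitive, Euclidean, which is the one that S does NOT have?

serial

Serial: no — a has no S-successor.
Transitive: yes — every two-step S-path is closed by a direct edge.
Euclidean: yes — any two successors of a common world are S-related.
Only serial fails.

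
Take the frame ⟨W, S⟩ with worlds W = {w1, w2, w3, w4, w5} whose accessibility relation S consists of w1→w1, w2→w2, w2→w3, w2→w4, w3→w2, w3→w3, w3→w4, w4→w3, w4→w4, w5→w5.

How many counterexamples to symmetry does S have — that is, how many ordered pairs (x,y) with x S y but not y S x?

1

Enumerating: (w2,w4).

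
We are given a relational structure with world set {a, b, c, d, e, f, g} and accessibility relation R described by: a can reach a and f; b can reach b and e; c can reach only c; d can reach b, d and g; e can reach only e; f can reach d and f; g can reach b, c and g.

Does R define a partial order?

No

Reflexive: yes — every world is R-related to itself.
Transitive: no — a R f and f R d, but not a R d.
Antisymmetric: yes — no distinct pair is related both ways.
So R is not a partial order.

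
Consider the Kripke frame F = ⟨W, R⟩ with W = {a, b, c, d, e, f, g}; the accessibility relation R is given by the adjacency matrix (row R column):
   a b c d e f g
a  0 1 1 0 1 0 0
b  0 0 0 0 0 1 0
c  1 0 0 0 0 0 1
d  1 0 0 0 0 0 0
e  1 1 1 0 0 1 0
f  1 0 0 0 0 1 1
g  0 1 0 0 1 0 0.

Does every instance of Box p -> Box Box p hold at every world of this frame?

No

Axiom 4 corresponds to the accessibility relation being transitive.
Transitive: no — a R b and b R f, but not a R f.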